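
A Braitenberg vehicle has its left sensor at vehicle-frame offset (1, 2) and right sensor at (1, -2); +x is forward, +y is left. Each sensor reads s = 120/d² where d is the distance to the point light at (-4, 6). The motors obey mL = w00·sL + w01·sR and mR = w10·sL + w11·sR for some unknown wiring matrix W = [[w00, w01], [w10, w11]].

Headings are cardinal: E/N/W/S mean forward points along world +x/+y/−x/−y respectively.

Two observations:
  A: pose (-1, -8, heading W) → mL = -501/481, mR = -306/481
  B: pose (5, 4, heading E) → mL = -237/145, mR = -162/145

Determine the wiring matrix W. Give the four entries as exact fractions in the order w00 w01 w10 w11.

obs A: pose=(-1,-8,W) → sL=6/13, sR=30/37, mL=-501/481, mR=-306/481
obs B: pose=(5,4,E) → sL=6/5, sR=30/29, mL=-237/145, mR=-162/145
sensor matrix S = [[6/13, 30/37], [6/5, 30/29]]; det S = -6912/13949
solve [mL_A; mL_B] = S·[w00; w01] and [mR_A; mR_B] = S·[w10; w11]:
  w00 = -1/2, w01 = -1, w10 = -1/2, w11 = -1/2

-1/2 -1 -1/2 -1/2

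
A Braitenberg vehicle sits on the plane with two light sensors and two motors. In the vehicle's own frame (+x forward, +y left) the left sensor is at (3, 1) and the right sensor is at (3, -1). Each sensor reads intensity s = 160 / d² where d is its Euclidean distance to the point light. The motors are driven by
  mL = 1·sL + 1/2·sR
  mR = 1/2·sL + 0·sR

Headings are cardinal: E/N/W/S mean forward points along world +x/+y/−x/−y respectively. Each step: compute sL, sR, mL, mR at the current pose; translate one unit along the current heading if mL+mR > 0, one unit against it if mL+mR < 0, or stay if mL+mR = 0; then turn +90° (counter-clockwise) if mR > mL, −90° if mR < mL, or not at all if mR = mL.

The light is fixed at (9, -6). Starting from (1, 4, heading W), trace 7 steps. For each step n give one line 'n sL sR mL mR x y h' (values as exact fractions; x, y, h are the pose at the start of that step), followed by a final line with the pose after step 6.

n=0: pose=(1,4,W); sL=80/101, sR=80/121; mL=13720/12221, mR=40/101; mL+mR=18560/12221 → advance +1; mR−mL=-8880/12221 → turn -1·90°
n=1: pose=(0,4,N); sL=160/269, sR=160/233; mL=58800/62677, mR=80/269; mL+mR=77440/62677 → advance +1; mR−mL=-40160/62677 → turn -1·90°
n=2: pose=(0,5,E); sL=8/9, sR=20/17; mL=226/153, mR=4/9; mL+mR=98/51 → advance +1; mR−mL=-158/153 → turn -1·90°
n=3: pose=(1,5,S); sL=160/113, sR=32/29; mL=6448/3277, mR=80/113; mL+mR=8768/3277 → advance +1; mR−mL=-4128/3277 → turn -1·90°
n=4: pose=(1,4,W); sL=80/101, sR=80/121; mL=13720/12221, mR=40/101; mL+mR=18560/12221 → advance +1; mR−mL=-8880/12221 → turn -1·90°
n=5: pose=(0,4,N); sL=160/269, sR=160/233; mL=58800/62677, mR=80/269; mL+mR=77440/62677 → advance +1; mR−mL=-40160/62677 → turn -1·90°
n=6: pose=(0,5,E); sL=8/9, sR=20/17; mL=226/153, mR=4/9; mL+mR=98/51 → advance +1; mR−mL=-158/153 → turn -1·90°

0 80/101 80/121 13720/12221 40/101 1 4 W
1 160/269 160/233 58800/62677 80/269 0 4 N
2 8/9 20/17 226/153 4/9 0 5 E
3 160/113 32/29 6448/3277 80/113 1 5 S
4 80/101 80/121 13720/12221 40/101 1 4 W
5 160/269 160/233 58800/62677 80/269 0 4 N
6 8/9 20/17 226/153 4/9 0 5 E
final 1 5 S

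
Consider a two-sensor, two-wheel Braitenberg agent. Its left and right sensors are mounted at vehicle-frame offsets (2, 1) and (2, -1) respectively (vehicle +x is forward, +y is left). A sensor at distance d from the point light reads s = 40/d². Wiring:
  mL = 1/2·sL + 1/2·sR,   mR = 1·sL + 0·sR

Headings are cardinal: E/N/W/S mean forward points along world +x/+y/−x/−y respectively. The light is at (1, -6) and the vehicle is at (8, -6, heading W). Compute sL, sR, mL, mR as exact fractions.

20/13 20/13 20/13 20/13

left sensor world pos  = (6, -7); dL² = 26
right sensor world pos = (6, -5); dR² = 26
sL = 40/26 = 20/13
sR = 40/26 = 20/13
mL = 1/2·sL + 1/2·sR = 20/13
mR = 1·sL + 0·sR = 20/13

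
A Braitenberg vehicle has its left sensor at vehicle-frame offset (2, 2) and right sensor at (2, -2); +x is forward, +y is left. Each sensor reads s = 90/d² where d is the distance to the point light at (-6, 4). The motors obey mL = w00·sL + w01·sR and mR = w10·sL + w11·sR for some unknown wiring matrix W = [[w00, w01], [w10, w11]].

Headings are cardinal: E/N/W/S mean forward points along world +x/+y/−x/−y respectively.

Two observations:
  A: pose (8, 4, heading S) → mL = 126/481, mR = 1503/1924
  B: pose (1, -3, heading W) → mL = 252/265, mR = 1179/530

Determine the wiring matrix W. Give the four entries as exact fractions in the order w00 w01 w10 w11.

-1 1 1/2 1

obs A: pose=(8,4,S) → sL=9/26, sR=45/74, mL=126/481, mR=1503/1924
obs B: pose=(1,-3,W) → sL=45/53, sR=9/5, mL=252/265, mR=1179/530
sensor matrix S = [[9/26, 45/74], [45/53, 9/5]]; det S = 13608/127465
solve [mL_A; mL_B] = S·[w00; w01] and [mR_A; mR_B] = S·[w10; w11]:
  w00 = -1, w01 = 1, w10 = 1/2, w11 = 1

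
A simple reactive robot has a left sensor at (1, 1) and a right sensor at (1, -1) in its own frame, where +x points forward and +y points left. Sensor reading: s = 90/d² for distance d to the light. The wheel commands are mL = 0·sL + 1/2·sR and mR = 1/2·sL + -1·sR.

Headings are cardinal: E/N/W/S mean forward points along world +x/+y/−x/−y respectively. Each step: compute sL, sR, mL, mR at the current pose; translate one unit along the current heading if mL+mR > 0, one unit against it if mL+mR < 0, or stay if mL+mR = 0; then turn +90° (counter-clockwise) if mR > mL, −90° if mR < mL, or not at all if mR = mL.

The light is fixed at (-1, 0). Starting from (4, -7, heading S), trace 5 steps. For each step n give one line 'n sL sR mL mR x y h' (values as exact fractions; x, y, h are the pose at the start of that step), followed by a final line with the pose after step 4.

0 9/10 9/8 9/16 -27/40 4 -7 S
1 18/13 90/41 45/41 -801/533 4 -6 W
2 9/5 45/37 45/74 -117/370 5 -6 N
3 18/13 18/17 9/17 -81/221 5 -5 E
4 9/10 5/4 5/8 -4/5 6 -5 S
final 6 -4 W

n=0: pose=(4,-7,S); sL=9/10, sR=9/8; mL=9/16, mR=-27/40; mL+mR=-9/80 → advance -1; mR−mL=-99/80 → turn -1·90°
n=1: pose=(4,-6,W); sL=18/13, sR=90/41; mL=45/41, mR=-801/533; mL+mR=-216/533 → advance -1; mR−mL=-1386/533 → turn -1·90°
n=2: pose=(5,-6,N); sL=9/5, sR=45/37; mL=45/74, mR=-117/370; mL+mR=54/185 → advance +1; mR−mL=-171/185 → turn -1·90°
n=3: pose=(5,-5,E); sL=18/13, sR=18/17; mL=9/17, mR=-81/221; mL+mR=36/221 → advance +1; mR−mL=-198/221 → turn -1·90°
n=4: pose=(6,-5,S); sL=9/10, sR=5/4; mL=5/8, mR=-4/5; mL+mR=-7/40 → advance -1; mR−mL=-57/40 → turn -1·90°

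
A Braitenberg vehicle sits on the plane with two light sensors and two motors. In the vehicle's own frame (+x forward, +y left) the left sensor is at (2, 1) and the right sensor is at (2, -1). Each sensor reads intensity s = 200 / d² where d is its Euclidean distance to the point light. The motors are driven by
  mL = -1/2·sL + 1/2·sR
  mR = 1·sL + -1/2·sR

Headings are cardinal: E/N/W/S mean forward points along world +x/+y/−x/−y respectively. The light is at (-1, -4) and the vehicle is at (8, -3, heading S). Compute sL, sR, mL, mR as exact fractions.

200/101 40/13 720/1313 580/1313

left sensor world pos  = (9, -5); dL² = 101
right sensor world pos = (7, -5); dR² = 65
sL = 200/101 = 200/101
sR = 200/65 = 40/13
mL = -1/2·sL + 1/2·sR = 720/1313
mR = 1·sL + -1/2·sR = 580/1313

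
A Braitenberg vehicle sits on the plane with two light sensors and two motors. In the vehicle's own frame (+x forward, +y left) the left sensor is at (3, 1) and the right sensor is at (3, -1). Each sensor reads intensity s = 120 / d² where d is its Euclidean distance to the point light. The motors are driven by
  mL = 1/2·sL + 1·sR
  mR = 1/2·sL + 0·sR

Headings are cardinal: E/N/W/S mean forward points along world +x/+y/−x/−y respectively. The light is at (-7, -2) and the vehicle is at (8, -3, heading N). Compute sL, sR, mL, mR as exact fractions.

left sensor world pos  = (7, 0); dL² = 200
right sensor world pos = (9, 0); dR² = 260
sL = 120/200 = 3/5
sR = 120/260 = 6/13
mL = 1/2·sL + 1·sR = 99/130
mR = 1/2·sL + 0·sR = 3/10

3/5 6/13 99/130 3/10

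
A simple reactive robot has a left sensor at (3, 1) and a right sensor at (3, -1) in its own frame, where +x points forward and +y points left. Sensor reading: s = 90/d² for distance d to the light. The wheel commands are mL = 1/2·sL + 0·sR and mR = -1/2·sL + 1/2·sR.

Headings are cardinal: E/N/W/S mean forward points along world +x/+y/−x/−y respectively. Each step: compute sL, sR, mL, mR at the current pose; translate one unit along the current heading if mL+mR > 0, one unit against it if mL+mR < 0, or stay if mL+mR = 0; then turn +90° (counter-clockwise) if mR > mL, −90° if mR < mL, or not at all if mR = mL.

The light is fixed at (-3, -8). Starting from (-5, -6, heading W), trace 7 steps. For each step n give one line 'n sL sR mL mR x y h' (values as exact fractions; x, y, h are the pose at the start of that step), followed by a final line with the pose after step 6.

n=0: pose=(-5,-6,W); sL=45/13, sR=45/17; mL=45/26, mR=-90/221; mL+mR=45/34 → advance +1; mR−mL=-945/442 → turn -1·90°
n=1: pose=(-6,-6,N); sL=90/41, sR=90/29; mL=45/41, mR=540/1189; mL+mR=45/29 → advance +1; mR−mL=-765/1189 → turn -1·90°
n=2: pose=(-6,-5,E); sL=45/8, sR=45/2; mL=45/16, mR=135/16; mL+mR=45/4 → advance +1; mR−mL=45/8 → turn +1·90°
n=3: pose=(-5,-5,N); sL=2, sR=90/37; mL=1, mR=8/37; mL+mR=45/37 → advance +1; mR−mL=-29/37 → turn -1·90°
n=4: pose=(-5,-4,E); sL=45/13, sR=9; mL=45/26, mR=36/13; mL+mR=9/2 → advance +1; mR−mL=27/26 → turn +1·90°
n=5: pose=(-4,-4,N); sL=90/53, sR=90/49; mL=45/53, mR=180/2597; mL+mR=45/49 → advance +1; mR−mL=-2025/2597 → turn -1·90°
n=6: pose=(-4,-3,E); sL=9/4, sR=9/2; mL=9/8, mR=9/8; mL+mR=9/4 → advance +1; mR−mL=0 → turn +0·90°

0 45/13 45/17 45/26 -90/221 -5 -6 W
1 90/41 90/29 45/41 540/1189 -6 -6 N
2 45/8 45/2 45/16 135/16 -6 -5 E
3 2 90/37 1 8/37 -5 -5 N
4 45/13 9 45/26 36/13 -5 -4 E
5 90/53 90/49 45/53 180/2597 -4 -4 N
6 9/4 9/2 9/8 9/8 -4 -3 E
final -3 -3 E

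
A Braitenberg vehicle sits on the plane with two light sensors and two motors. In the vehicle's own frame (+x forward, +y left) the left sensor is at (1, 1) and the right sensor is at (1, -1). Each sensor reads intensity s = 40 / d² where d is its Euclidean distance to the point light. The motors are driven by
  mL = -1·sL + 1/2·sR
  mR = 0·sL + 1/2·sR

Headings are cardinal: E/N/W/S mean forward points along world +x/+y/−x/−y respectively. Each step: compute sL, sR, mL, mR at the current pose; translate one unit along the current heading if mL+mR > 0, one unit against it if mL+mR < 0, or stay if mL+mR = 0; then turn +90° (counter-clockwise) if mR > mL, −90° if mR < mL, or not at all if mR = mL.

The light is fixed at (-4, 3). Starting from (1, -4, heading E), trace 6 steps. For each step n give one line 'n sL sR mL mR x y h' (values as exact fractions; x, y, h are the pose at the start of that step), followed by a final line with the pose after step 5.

n=0: pose=(1,-4,E); sL=5/9, sR=2/5; mL=-16/45, mR=1/5; mL+mR=-7/45 → advance -1; mR−mL=5/9 → turn +1·90°
n=1: pose=(0,-4,N); sL=8/9, sR=40/61; mL=-308/549, mR=20/61; mL+mR=-128/549 → advance -1; mR−mL=8/9 → turn +1·90°
n=2: pose=(0,-5,W); sL=4/9, sR=20/29; mL=-26/261, mR=10/29; mL+mR=64/261 → advance +1; mR−mL=4/9 → turn +1·90°
n=3: pose=(-1,-5,S); sL=40/97, sR=8/17; mL=-292/1649, mR=4/17; mL+mR=96/1649 → advance +1; mR−mL=40/97 → turn +1·90°
n=4: pose=(-1,-6,E); sL=1/2, sR=10/29; mL=-19/58, mR=5/29; mL+mR=-9/58 → advance -1; mR−mL=1/2 → turn +1·90°
n=5: pose=(-2,-6,N); sL=8/13, sR=40/73; mL=-324/949, mR=20/73; mL+mR=-64/949 → advance -1; mR−mL=8/13 → turn +1·90°

0 5/9 2/5 -16/45 1/5 1 -4 E
1 8/9 40/61 -308/549 20/61 0 -4 N
2 4/9 20/29 -26/261 10/29 0 -5 W
3 40/97 8/17 -292/1649 4/17 -1 -5 S
4 1/2 10/29 -19/58 5/29 -1 -6 E
5 8/13 40/73 -324/949 20/73 -2 -6 N
final -2 -7 W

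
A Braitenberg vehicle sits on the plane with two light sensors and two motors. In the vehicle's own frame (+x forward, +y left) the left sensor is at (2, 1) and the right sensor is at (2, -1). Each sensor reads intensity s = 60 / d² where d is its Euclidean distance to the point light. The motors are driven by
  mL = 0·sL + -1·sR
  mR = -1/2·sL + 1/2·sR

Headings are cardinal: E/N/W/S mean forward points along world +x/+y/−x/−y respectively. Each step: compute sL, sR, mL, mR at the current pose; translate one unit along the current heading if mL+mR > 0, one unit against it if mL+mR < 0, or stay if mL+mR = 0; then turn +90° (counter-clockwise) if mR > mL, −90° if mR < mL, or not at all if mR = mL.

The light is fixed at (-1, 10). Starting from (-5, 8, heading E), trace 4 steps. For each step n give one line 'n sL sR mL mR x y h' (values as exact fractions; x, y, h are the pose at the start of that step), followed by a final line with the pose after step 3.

0 12 60/13 -60/13 -48/13 -5 8 E
1 5/3 15/4 -15/4 25/24 -6 8 N
2 12/13 60/53 -60/53 72/689 -6 7 W
3 30/17 6/5 -6/5 -24/85 -5 7 S
final -5 8 E

n=0: pose=(-5,8,E); sL=12, sR=60/13; mL=-60/13, mR=-48/13; mL+mR=-108/13 → advance -1; mR−mL=12/13 → turn +1·90°
n=1: pose=(-6,8,N); sL=5/3, sR=15/4; mL=-15/4, mR=25/24; mL+mR=-65/24 → advance -1; mR−mL=115/24 → turn +1·90°
n=2: pose=(-6,7,W); sL=12/13, sR=60/53; mL=-60/53, mR=72/689; mL+mR=-708/689 → advance -1; mR−mL=852/689 → turn +1·90°
n=3: pose=(-5,7,S); sL=30/17, sR=6/5; mL=-6/5, mR=-24/85; mL+mR=-126/85 → advance -1; mR−mL=78/85 → turn +1·90°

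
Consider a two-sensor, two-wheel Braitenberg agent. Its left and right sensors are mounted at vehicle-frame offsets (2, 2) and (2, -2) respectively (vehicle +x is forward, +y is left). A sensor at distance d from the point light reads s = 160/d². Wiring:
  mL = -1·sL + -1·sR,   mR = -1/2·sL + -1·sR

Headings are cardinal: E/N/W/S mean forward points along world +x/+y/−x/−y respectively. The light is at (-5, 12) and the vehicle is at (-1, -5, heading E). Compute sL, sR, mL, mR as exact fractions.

left sensor world pos  = (1, -3); dL² = 261
right sensor world pos = (1, -7); dR² = 397
sL = 160/261 = 160/261
sR = 160/397 = 160/397
mL = -1·sL + -1·sR = -105280/103617
mR = -1/2·sL + -1·sR = -73520/103617

160/261 160/397 -105280/103617 -73520/103617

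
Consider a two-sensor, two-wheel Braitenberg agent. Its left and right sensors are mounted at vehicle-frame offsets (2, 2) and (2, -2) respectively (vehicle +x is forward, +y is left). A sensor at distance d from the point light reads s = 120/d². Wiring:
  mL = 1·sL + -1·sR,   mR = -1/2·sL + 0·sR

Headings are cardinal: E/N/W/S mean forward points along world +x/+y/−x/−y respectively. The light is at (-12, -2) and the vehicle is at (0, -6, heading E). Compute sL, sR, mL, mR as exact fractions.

left sensor world pos  = (2, -4); dL² = 200
right sensor world pos = (2, -8); dR² = 232
sL = 120/200 = 3/5
sR = 120/232 = 15/29
mL = 1·sL + -1·sR = 12/145
mR = -1/2·sL + 0·sR = -3/10

3/5 15/29 12/145 -3/10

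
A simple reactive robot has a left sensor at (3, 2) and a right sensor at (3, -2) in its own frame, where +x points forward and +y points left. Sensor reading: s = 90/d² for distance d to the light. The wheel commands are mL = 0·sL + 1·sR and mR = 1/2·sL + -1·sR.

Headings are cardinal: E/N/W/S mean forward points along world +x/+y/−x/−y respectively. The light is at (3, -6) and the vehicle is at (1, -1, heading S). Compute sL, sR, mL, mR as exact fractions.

left sensor world pos  = (3, -4); dL² = 4
right sensor world pos = (-1, -4); dR² = 20
sL = 90/4 = 45/2
sR = 90/20 = 9/2
mL = 0·sL + 1·sR = 9/2
mR = 1/2·sL + -1·sR = 27/4

45/2 9/2 9/2 27/4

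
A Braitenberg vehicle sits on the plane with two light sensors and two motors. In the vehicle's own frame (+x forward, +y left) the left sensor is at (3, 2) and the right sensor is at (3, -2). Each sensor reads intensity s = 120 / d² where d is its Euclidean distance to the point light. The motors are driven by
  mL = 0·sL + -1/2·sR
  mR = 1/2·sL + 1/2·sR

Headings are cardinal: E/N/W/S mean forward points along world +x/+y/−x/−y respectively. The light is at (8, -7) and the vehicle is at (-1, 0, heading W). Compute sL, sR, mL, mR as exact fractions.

left sensor world pos  = (-4, -2); dL² = 169
right sensor world pos = (-4, 2); dR² = 225
sL = 120/169 = 120/169
sR = 120/225 = 8/15
mL = 0·sL + -1/2·sR = -4/15
mR = 1/2·sL + 1/2·sR = 1576/2535

120/169 8/15 -4/15 1576/2535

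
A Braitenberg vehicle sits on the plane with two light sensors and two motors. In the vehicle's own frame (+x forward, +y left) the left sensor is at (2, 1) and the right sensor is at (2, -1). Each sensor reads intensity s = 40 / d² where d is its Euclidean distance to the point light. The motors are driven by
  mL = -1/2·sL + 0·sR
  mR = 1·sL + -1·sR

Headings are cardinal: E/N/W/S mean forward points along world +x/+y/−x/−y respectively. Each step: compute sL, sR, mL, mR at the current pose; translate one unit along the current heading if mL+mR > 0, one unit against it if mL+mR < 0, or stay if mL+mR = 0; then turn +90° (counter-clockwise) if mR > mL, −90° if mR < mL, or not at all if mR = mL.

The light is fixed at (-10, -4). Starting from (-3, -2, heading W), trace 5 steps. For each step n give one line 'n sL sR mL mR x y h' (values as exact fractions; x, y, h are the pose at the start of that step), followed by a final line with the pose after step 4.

n=0: pose=(-3,-2,W); sL=20/13, sR=20/17; mL=-10/13, mR=80/221; mL+mR=-90/221 → advance -1; mR−mL=250/221 → turn +1·90°
n=1: pose=(-2,-2,S); sL=40/81, sR=40/49; mL=-20/81, mR=-1280/3969; mL+mR=-2260/3969 → advance -1; mR−mL=-100/1323 → turn -1·90°
n=2: pose=(-2,-1,W); sL=1, sR=10/13; mL=-1/2, mR=3/13; mL+mR=-7/26 → advance -1; mR−mL=19/26 → turn +1·90°
n=3: pose=(-1,-1,S); sL=40/101, sR=8/13; mL=-20/101, mR=-288/1313; mL+mR=-548/1313 → advance -1; mR−mL=-28/1313 → turn -1·90°
n=4: pose=(-1,0,W); sL=20/29, sR=20/37; mL=-10/29, mR=160/1073; mL+mR=-210/1073 → advance -1; mR−mL=530/1073 → turn +1·90°

0 20/13 20/17 -10/13 80/221 -3 -2 W
1 40/81 40/49 -20/81 -1280/3969 -2 -2 S
2 1 10/13 -1/2 3/13 -2 -1 W
3 40/101 8/13 -20/101 -288/1313 -1 -1 S
4 20/29 20/37 -10/29 160/1073 -1 0 W
final 0 0 S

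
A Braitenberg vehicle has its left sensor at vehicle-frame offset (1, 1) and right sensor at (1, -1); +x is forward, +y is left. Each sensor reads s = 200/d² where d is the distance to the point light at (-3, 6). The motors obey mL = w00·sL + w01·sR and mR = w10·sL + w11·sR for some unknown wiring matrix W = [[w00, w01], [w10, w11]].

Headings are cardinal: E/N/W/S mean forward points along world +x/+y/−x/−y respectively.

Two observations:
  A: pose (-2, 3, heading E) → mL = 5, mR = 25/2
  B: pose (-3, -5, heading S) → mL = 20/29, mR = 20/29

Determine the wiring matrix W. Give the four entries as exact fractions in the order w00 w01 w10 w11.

0 1/2 1/2 0

obs A: pose=(-2,3,E) → sL=25, sR=10, mL=5, mR=25/2
obs B: pose=(-3,-5,S) → sL=40/29, sR=40/29, mL=20/29, mR=20/29
sensor matrix S = [[25, 10], [40/29, 40/29]]; det S = 600/29
solve [mL_A; mL_B] = S·[w00; w01] and [mR_A; mR_B] = S·[w10; w11]:
  w00 = 0, w01 = 1/2, w10 = 1/2, w11 = 0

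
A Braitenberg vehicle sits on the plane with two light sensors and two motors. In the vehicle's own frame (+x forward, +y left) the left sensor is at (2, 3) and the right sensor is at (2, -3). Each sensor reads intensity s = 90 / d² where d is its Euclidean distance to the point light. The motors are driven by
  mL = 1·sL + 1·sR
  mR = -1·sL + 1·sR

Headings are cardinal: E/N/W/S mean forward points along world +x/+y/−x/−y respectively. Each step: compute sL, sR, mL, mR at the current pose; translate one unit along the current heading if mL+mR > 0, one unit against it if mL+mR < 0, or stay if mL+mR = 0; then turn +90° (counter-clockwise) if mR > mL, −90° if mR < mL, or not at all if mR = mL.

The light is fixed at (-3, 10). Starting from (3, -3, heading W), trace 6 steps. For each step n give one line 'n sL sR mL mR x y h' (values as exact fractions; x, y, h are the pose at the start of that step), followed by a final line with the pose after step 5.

n=0: pose=(3,-3,W); sL=45/136, sR=45/58; mL=4365/3944, mR=1755/3944; mL+mR=45/29 → advance +1; mR−mL=-45/68 → turn -1·90°
n=1: pose=(2,-3,N); sL=18/25, sR=18/37; mL=1116/925, mR=-216/925; mL+mR=36/37 → advance +1; mR−mL=-36/25 → turn -1·90°
n=2: pose=(2,-2,E); sL=9/13, sR=45/137; mL=1818/1781, mR=-648/1781; mL+mR=90/137 → advance +1; mR−mL=-18/13 → turn -1·90°
n=3: pose=(3,-2,S); sL=90/277, sR=18/41; mL=8676/11357, mR=1296/11357; mL+mR=36/41 → advance +1; mR−mL=-180/277 → turn -1·90°
n=4: pose=(3,-3,W); sL=45/136, sR=45/58; mL=4365/3944, mR=1755/3944; mL+mR=45/29 → advance +1; mR−mL=-45/68 → turn -1·90°
n=5: pose=(2,-3,N); sL=18/25, sR=18/37; mL=1116/925, mR=-216/925; mL+mR=36/37 → advance +1; mR−mL=-36/25 → turn -1·90°

0 45/136 45/58 4365/3944 1755/3944 3 -3 W
1 18/25 18/37 1116/925 -216/925 2 -3 N
2 9/13 45/137 1818/1781 -648/1781 2 -2 E
3 90/277 18/41 8676/11357 1296/11357 3 -2 S
4 45/136 45/58 4365/3944 1755/3944 3 -3 W
5 18/25 18/37 1116/925 -216/925 2 -3 N
final 2 -2 E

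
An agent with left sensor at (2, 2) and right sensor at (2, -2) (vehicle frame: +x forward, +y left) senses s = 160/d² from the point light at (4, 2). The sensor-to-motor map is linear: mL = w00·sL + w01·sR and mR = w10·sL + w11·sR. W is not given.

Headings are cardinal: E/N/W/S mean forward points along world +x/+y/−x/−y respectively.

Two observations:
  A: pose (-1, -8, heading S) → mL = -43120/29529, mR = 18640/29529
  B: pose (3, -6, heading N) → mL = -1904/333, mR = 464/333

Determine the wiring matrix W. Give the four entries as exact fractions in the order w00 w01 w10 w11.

obs A: pose=(-1,-8,S) → sL=160/153, sR=160/193, mL=-43120/29529, mR=18640/29529
obs B: pose=(3,-6,N) → sL=32/9, sR=160/37, mL=-1904/333, mR=464/333
sensor matrix S = [[160/153, 160/193], [32/9, 160/37]]; det S = 573440/364191
solve [mL_A; mL_B] = S·[w00; w01] and [mR_A; mR_B] = S·[w10; w11]:
  w00 = -1, w01 = -1/2, w10 = 1, w11 = -1/2

-1 -1/2 1 -1/2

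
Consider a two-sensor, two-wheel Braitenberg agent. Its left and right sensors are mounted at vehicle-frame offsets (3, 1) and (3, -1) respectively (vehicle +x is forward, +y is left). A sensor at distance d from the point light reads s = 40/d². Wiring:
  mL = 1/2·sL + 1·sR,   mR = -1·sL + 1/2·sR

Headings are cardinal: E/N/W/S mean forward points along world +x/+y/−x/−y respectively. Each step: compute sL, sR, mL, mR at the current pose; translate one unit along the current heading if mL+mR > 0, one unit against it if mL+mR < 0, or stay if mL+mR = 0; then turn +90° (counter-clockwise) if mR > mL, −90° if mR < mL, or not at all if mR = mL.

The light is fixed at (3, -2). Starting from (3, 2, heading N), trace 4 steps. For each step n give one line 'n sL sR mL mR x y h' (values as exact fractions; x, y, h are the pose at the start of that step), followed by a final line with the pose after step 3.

n=0: pose=(3,2,N); sL=4/5, sR=4/5; mL=6/5, mR=-2/5; mL+mR=4/5 → advance +1; mR−mL=-8/5 → turn -1·90°
n=1: pose=(3,3,E); sL=8/9, sR=8/5; mL=92/45, mR=-4/45; mL+mR=88/45 → advance +1; mR−mL=-32/15 → turn -1·90°
n=2: pose=(4,3,S); sL=5, sR=10; mL=25/2, mR=0; mL+mR=25/2 → advance +1; mR−mL=-25/2 → turn -1·90°
n=3: pose=(4,2,W); sL=40/13, sR=40/29; mL=1100/377, mR=-900/377; mL+mR=200/377 → advance +1; mR−mL=-2000/377 → turn -1·90°

0 4/5 4/5 6/5 -2/5 3 2 N
1 8/9 8/5 92/45 -4/45 3 3 E
2 5 10 25/2 0 4 3 S
3 40/13 40/29 1100/377 -900/377 4 2 W
final 3 2 N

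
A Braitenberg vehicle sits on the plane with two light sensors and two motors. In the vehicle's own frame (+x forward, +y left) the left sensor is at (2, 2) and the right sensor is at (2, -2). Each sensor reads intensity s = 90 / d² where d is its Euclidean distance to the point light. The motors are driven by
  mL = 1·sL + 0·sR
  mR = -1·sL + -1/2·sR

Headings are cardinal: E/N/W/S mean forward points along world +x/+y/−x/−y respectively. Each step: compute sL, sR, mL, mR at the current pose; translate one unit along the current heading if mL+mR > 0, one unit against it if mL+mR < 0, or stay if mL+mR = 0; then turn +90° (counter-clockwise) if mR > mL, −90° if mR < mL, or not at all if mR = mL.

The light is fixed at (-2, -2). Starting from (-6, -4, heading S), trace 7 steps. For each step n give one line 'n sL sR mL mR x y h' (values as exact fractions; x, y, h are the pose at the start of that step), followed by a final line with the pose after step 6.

0 9/2 45/26 9/2 -279/52 -6 -4 S
1 2 90/37 2 -119/37 -6 -3 W
2 45/13 45 45/13 -675/26 -5 -3 N
3 90 90/17 90 -1575/17 -5 -4 E
4 9/2 45/26 9/2 -279/52 -6 -4 S
5 2 90/37 2 -119/37 -6 -3 W
6 45/13 45 45/13 -675/26 -5 -3 N
final -5 -4 E

n=0: pose=(-6,-4,S); sL=9/2, sR=45/26; mL=9/2, mR=-279/52; mL+mR=-45/52 → advance -1; mR−mL=-513/52 → turn -1·90°
n=1: pose=(-6,-3,W); sL=2, sR=90/37; mL=2, mR=-119/37; mL+mR=-45/37 → advance -1; mR−mL=-193/37 → turn -1·90°
n=2: pose=(-5,-3,N); sL=45/13, sR=45; mL=45/13, mR=-675/26; mL+mR=-45/2 → advance -1; mR−mL=-765/26 → turn -1·90°
n=3: pose=(-5,-4,E); sL=90, sR=90/17; mL=90, mR=-1575/17; mL+mR=-45/17 → advance -1; mR−mL=-3105/17 → turn -1·90°
n=4: pose=(-6,-4,S); sL=9/2, sR=45/26; mL=9/2, mR=-279/52; mL+mR=-45/52 → advance -1; mR−mL=-513/52 → turn -1·90°
n=5: pose=(-6,-3,W); sL=2, sR=90/37; mL=2, mR=-119/37; mL+mR=-45/37 → advance -1; mR−mL=-193/37 → turn -1·90°
n=6: pose=(-5,-3,N); sL=45/13, sR=45; mL=45/13, mR=-675/26; mL+mR=-45/2 → advance -1; mR−mL=-765/26 → turn -1·90°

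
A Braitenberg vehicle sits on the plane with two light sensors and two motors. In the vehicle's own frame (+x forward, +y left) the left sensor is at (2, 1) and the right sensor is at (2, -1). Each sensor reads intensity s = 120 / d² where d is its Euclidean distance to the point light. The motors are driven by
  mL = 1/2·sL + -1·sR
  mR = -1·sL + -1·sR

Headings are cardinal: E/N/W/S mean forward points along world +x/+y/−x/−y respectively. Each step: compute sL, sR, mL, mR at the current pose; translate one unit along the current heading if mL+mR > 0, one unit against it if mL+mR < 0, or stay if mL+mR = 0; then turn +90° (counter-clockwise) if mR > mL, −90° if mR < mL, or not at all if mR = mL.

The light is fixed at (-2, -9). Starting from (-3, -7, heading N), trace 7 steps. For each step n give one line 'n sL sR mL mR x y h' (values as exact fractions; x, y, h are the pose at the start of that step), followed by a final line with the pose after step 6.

0 6 15/2 -9/2 -27/2 -3 -7 N
1 24 120 -108 -144 -3 -8 E
2 60 12 18 -72 -4 -8 S
3 120/17 24/5 -108/85 -1008/85 -4 -7 W
4 6 15/2 -9/2 -27/2 -3 -7 N
5 24 120 -108 -144 -3 -8 E
6 60 12 18 -72 -4 -8 S
final -4 -7 W

n=0: pose=(-3,-7,N); sL=6, sR=15/2; mL=-9/2, mR=-27/2; mL+mR=-18 → advance -1; mR−mL=-9 → turn -1·90°
n=1: pose=(-3,-8,E); sL=24, sR=120; mL=-108, mR=-144; mL+mR=-252 → advance -1; mR−mL=-36 → turn -1·90°
n=2: pose=(-4,-8,S); sL=60, sR=12; mL=18, mR=-72; mL+mR=-54 → advance -1; mR−mL=-90 → turn -1·90°
n=3: pose=(-4,-7,W); sL=120/17, sR=24/5; mL=-108/85, mR=-1008/85; mL+mR=-1116/85 → advance -1; mR−mL=-180/17 → turn -1·90°
n=4: pose=(-3,-7,N); sL=6, sR=15/2; mL=-9/2, mR=-27/2; mL+mR=-18 → advance -1; mR−mL=-9 → turn -1·90°
n=5: pose=(-3,-8,E); sL=24, sR=120; mL=-108, mR=-144; mL+mR=-252 → advance -1; mR−mL=-36 → turn -1·90°
n=6: pose=(-4,-8,S); sL=60, sR=12; mL=18, mR=-72; mL+mR=-54 → advance -1; mR−mL=-90 → turn -1·90°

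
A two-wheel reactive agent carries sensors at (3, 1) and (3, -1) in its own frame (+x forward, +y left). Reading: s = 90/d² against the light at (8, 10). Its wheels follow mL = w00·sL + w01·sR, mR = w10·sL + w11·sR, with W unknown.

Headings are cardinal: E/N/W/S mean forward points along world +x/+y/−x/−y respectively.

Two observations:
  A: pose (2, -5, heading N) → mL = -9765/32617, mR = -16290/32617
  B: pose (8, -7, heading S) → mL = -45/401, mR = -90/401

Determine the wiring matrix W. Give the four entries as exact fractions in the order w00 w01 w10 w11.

obs A: pose=(2,-5,N) → sL=90/193, sR=90/169, mL=-9765/32617, mR=-16290/32617
obs B: pose=(8,-7,S) → sL=90/401, sR=90/401, mL=-45/401, mR=-90/401
sensor matrix S = [[90/193, 90/169], [90/401, 90/401]]; det S = -194400/13079417
solve [mL_A; mL_B] = S·[w00; w01] and [mR_A; mR_B] = S·[w10; w11]:
  w00 = 1/2, w01 = -1, w10 = -1/2, w11 = -1/2

1/2 -1 -1/2 -1/2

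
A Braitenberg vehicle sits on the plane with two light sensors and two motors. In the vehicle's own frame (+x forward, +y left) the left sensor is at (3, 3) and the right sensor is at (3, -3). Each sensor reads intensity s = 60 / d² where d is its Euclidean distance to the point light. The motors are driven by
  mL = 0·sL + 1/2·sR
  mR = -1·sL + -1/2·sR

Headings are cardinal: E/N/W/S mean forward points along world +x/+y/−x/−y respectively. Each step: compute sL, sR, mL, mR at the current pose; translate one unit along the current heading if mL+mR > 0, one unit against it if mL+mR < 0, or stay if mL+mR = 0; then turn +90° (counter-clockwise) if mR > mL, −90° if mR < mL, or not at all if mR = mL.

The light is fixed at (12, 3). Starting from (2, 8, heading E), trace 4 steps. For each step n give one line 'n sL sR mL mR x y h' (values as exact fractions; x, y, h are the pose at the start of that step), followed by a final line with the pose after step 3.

n=0: pose=(2,8,E); sL=60/113, sR=60/53; mL=30/53, mR=-6570/5989; mL+mR=-60/113 → advance -1; mR−mL=-9960/5989 → turn -1·90°
n=1: pose=(1,8,S); sL=15/17, sR=3/10; mL=3/20, mR=-351/340; mL+mR=-15/17 → advance -1; mR−mL=-201/170 → turn -1·90°
n=2: pose=(1,9,W); sL=12/41, sR=60/277; mL=30/277, mR=-4554/11357; mL+mR=-12/41 → advance -1; mR−mL=-5784/11357 → turn -1·90°
n=3: pose=(2,9,N); sL=6/25, sR=6/13; mL=3/13, mR=-153/325; mL+mR=-6/25 → advance -1; mR−mL=-228/325 → turn -1·90°

0 60/113 60/53 30/53 -6570/5989 2 8 E
1 15/17 3/10 3/20 -351/340 1 8 S
2 12/41 60/277 30/277 -4554/11357 1 9 W
3 6/25 6/13 3/13 -153/325 2 9 N
final 2 8 E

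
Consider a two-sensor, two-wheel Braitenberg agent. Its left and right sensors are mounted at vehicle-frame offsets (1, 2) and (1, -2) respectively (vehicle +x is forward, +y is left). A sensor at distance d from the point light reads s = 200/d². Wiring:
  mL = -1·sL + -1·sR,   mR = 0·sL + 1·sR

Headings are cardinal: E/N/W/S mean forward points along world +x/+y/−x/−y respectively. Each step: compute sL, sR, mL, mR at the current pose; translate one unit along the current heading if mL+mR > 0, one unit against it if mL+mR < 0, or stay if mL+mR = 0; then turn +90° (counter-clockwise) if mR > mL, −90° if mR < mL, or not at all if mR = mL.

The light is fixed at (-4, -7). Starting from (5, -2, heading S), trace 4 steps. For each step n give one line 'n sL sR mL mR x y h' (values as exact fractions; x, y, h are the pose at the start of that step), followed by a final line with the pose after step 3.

0 200/137 40/13 -8080/1781 40/13 5 -2 S
1 50/41 50/29 -3500/1189 50/29 5 -1 E
2 40/17 200/149 -9360/2533 200/149 4 -1 N
3 100/29 100/49 -7800/1421 100/49 4 -2 W
final 5 -2 S

n=0: pose=(5,-2,S); sL=200/137, sR=40/13; mL=-8080/1781, mR=40/13; mL+mR=-200/137 → advance -1; mR−mL=13560/1781 → turn +1·90°
n=1: pose=(5,-1,E); sL=50/41, sR=50/29; mL=-3500/1189, mR=50/29; mL+mR=-50/41 → advance -1; mR−mL=5550/1189 → turn +1·90°
n=2: pose=(4,-1,N); sL=40/17, sR=200/149; mL=-9360/2533, mR=200/149; mL+mR=-40/17 → advance -1; mR−mL=12760/2533 → turn +1·90°
n=3: pose=(4,-2,W); sL=100/29, sR=100/49; mL=-7800/1421, mR=100/49; mL+mR=-100/29 → advance -1; mR−mL=10700/1421 → turn +1·90°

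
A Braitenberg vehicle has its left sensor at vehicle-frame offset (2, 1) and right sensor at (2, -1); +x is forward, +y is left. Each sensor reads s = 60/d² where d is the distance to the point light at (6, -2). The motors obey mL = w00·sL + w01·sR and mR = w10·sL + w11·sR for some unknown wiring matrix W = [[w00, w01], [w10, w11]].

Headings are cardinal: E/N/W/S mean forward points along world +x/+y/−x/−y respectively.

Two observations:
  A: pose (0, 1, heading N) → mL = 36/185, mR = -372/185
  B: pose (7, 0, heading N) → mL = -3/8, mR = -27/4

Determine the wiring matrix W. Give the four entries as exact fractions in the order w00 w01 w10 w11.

-1/2 1/2 -1 -1

obs A: pose=(0,1,N) → sL=30/37, sR=6/5, mL=36/185, mR=-372/185
obs B: pose=(7,0,N) → sL=15/4, sR=3, mL=-3/8, mR=-27/4
sensor matrix S = [[30/37, 6/5], [15/4, 3]]; det S = -153/74
solve [mL_A; mL_B] = S·[w00; w01] and [mR_A; mR_B] = S·[w10; w11]:
  w00 = -1/2, w01 = 1/2, w10 = -1, w11 = -1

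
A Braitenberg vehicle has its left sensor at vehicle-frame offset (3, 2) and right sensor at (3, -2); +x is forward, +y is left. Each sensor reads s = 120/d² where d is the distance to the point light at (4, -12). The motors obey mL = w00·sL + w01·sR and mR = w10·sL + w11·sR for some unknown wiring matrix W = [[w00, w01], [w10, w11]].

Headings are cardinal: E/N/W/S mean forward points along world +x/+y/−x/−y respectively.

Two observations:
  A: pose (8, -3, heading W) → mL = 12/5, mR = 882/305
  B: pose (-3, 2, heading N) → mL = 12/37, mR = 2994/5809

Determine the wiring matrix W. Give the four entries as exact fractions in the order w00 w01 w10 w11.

1 0 1 1/2

obs A: pose=(8,-3,W) → sL=12/5, sR=60/61, mL=12/5, mR=882/305
obs B: pose=(-3,2,N) → sL=12/37, sR=60/157, mL=12/37, mR=2994/5809
sensor matrix S = [[12/5, 60/61], [12/37, 60/157]]; det S = 211968/354349
solve [mL_A; mL_B] = S·[w00; w01] and [mR_A; mR_B] = S·[w10; w11]:
  w00 = 1, w01 = 0, w10 = 1, w11 = 1/2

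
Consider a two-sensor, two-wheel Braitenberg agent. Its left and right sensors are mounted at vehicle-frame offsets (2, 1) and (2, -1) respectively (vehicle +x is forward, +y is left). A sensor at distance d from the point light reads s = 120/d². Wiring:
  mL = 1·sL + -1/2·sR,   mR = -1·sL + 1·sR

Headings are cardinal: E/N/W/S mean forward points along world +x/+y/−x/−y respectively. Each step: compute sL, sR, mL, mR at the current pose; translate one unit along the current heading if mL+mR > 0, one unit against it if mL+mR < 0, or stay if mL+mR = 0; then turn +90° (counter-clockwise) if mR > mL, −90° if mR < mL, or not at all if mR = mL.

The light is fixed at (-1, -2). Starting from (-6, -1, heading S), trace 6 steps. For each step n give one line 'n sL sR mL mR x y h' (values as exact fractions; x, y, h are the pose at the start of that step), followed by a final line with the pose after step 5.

0 120/17 120/37 3420/629 -2400/629 -6 -1 S
1 12/5 12/5 6/5 0 -6 -2 W
2 120/53 120/29 300/1537 2880/1537 -7 -2 N
3 15/8 30/17 135/136 -15/136 -7 -1 W
4 120/73 8/3 68/219 224/219 -8 -1 N
5 60/41 4/3 98/123 -16/123 -8 0 W
final -9 0 N

n=0: pose=(-6,-1,S); sL=120/17, sR=120/37; mL=3420/629, mR=-2400/629; mL+mR=60/37 → advance +1; mR−mL=-5820/629 → turn -1·90°
n=1: pose=(-6,-2,W); sL=12/5, sR=12/5; mL=6/5, mR=0; mL+mR=6/5 → advance +1; mR−mL=-6/5 → turn -1·90°
n=2: pose=(-7,-2,N); sL=120/53, sR=120/29; mL=300/1537, mR=2880/1537; mL+mR=60/29 → advance +1; mR−mL=2580/1537 → turn +1·90°
n=3: pose=(-7,-1,W); sL=15/8, sR=30/17; mL=135/136, mR=-15/136; mL+mR=15/17 → advance +1; mR−mL=-75/68 → turn -1·90°
n=4: pose=(-8,-1,N); sL=120/73, sR=8/3; mL=68/219, mR=224/219; mL+mR=4/3 → advance +1; mR−mL=52/73 → turn +1·90°
n=5: pose=(-8,0,W); sL=60/41, sR=4/3; mL=98/123, mR=-16/123; mL+mR=2/3 → advance +1; mR−mL=-38/41 → turn -1·90°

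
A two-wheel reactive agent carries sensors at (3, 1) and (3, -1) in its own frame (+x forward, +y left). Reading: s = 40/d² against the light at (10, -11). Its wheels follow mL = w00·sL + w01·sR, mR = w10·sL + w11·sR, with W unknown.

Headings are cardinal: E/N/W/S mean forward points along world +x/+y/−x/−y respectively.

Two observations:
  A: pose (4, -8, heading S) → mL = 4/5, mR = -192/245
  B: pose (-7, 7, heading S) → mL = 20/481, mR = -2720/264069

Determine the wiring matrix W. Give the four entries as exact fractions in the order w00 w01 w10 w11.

obs A: pose=(4,-8,S) → sL=8/5, sR=40/49, mL=4/5, mR=-192/245
obs B: pose=(-7,7,S) → sL=40/481, sR=40/549, mL=20/481, mR=-2720/264069
sensor matrix S = [[8/5, 40/49], [40/481, 40/549]]; det S = 630016/12939381
solve [mL_A; mL_B] = S·[w00; w01] and [mR_A; mR_B] = S·[w10; w11]:
  w00 = 1/2, w01 = 0, w10 = -1, w11 = 1

1/2 0 -1 1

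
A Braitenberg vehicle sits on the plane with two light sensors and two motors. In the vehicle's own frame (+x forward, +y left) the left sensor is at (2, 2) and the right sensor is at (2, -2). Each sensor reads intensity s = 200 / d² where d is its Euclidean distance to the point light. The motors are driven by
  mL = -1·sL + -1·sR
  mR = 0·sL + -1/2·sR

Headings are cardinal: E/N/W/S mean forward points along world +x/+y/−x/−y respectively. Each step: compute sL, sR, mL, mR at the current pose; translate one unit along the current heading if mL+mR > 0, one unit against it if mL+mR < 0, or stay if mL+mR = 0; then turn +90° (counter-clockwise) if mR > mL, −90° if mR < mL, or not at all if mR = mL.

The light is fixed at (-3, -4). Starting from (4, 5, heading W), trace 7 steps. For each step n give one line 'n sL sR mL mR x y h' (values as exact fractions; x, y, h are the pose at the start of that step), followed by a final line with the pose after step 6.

0 100/37 100/73 -11000/2701 -50/73 4 5 W
1 200/149 40/17 -9360/2533 -20/17 5 5 S
2 50/61 50/41 -5100/2501 -25/41 5 6 E
3 200/169 8/9 -3152/1521 -4/9 4 6 N
4 100/37 100/73 -11000/2701 -50/73 4 5 W
5 200/149 40/17 -9360/2533 -20/17 5 5 S
6 50/61 50/41 -5100/2501 -25/41 5 6 E
final 4 6 N

n=0: pose=(4,5,W); sL=100/37, sR=100/73; mL=-11000/2701, mR=-50/73; mL+mR=-12850/2701 → advance -1; mR−mL=9150/2701 → turn +1·90°
n=1: pose=(5,5,S); sL=200/149, sR=40/17; mL=-9360/2533, mR=-20/17; mL+mR=-12340/2533 → advance -1; mR−mL=6380/2533 → turn +1·90°
n=2: pose=(5,6,E); sL=50/61, sR=50/41; mL=-5100/2501, mR=-25/41; mL+mR=-6625/2501 → advance -1; mR−mL=3575/2501 → turn +1·90°
n=3: pose=(4,6,N); sL=200/169, sR=8/9; mL=-3152/1521, mR=-4/9; mL+mR=-1276/507 → advance -1; mR−mL=2476/1521 → turn +1·90°
n=4: pose=(4,5,W); sL=100/37, sR=100/73; mL=-11000/2701, mR=-50/73; mL+mR=-12850/2701 → advance -1; mR−mL=9150/2701 → turn +1·90°
n=5: pose=(5,5,S); sL=200/149, sR=40/17; mL=-9360/2533, mR=-20/17; mL+mR=-12340/2533 → advance -1; mR−mL=6380/2533 → turn +1·90°
n=6: pose=(5,6,E); sL=50/61, sR=50/41; mL=-5100/2501, mR=-25/41; mL+mR=-6625/2501 → advance -1; mR−mL=3575/2501 → turn +1·90°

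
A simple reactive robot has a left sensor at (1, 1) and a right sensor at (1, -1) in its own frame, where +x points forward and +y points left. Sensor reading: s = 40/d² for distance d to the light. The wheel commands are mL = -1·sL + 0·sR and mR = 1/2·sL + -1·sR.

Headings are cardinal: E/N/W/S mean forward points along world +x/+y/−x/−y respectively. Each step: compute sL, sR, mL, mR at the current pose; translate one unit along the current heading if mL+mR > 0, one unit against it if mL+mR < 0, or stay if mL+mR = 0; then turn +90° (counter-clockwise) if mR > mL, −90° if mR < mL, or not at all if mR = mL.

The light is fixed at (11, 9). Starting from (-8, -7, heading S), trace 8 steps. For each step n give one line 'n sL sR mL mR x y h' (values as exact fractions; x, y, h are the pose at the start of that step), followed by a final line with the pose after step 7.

0 40/613 40/689 -40/613 -10740/422357 -8 -7 S
1 1/13 2/29 -1/13 -23/754 -8 -6 E
2 40/637 40/557 -40/637 -14340/354809 -9 -6 N
3 4/73 20/333 -4/73 -794/24309 -9 -7 W
4 40/613 40/689 -40/613 -10740/422357 -8 -7 S
5 1/13 2/29 -1/13 -23/754 -8 -6 E
6 40/637 40/557 -40/637 -14340/354809 -9 -6 N
7 4/73 20/333 -4/73 -794/24309 -9 -7 W
final -8 -7 S

n=0: pose=(-8,-7,S); sL=40/613, sR=40/689; mL=-40/613, mR=-10740/422357; mL+mR=-38300/422357 → advance -1; mR−mL=16820/422357 → turn +1·90°
n=1: pose=(-8,-6,E); sL=1/13, sR=2/29; mL=-1/13, mR=-23/754; mL+mR=-81/754 → advance -1; mR−mL=35/754 → turn +1·90°
n=2: pose=(-9,-6,N); sL=40/637, sR=40/557; mL=-40/637, mR=-14340/354809; mL+mR=-36620/354809 → advance -1; mR−mL=7940/354809 → turn +1·90°
n=3: pose=(-9,-7,W); sL=4/73, sR=20/333; mL=-4/73, mR=-794/24309; mL+mR=-2126/24309 → advance -1; mR−mL=538/24309 → turn +1·90°
n=4: pose=(-8,-7,S); sL=40/613, sR=40/689; mL=-40/613, mR=-10740/422357; mL+mR=-38300/422357 → advance -1; mR−mL=16820/422357 → turn +1·90°
n=5: pose=(-8,-6,E); sL=1/13, sR=2/29; mL=-1/13, mR=-23/754; mL+mR=-81/754 → advance -1; mR−mL=35/754 → turn +1·90°
n=6: pose=(-9,-6,N); sL=40/637, sR=40/557; mL=-40/637, mR=-14340/354809; mL+mR=-36620/354809 → advance -1; mR−mL=7940/354809 → turn +1·90°
n=7: pose=(-9,-7,W); sL=4/73, sR=20/333; mL=-4/73, mR=-794/24309; mL+mR=-2126/24309 → advance -1; mR−mL=538/24309 → turn +1·90°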